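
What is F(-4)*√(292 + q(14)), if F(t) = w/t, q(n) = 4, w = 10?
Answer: -5*√74 ≈ -43.012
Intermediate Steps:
F(t) = 10/t
F(-4)*√(292 + q(14)) = (10/(-4))*√(292 + 4) = (10*(-¼))*√296 = -5*√74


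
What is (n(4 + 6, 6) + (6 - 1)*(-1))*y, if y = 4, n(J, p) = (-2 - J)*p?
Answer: -308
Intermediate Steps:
n(J, p) = p*(-2 - J)
(n(4 + 6, 6) + (6 - 1)*(-1))*y = (-1*6*(2 + (4 + 6)) + (6 - 1)*(-1))*4 = (-1*6*(2 + 10) + 5*(-1))*4 = (-1*6*12 - 5)*4 = (-72 - 5)*4 = -77*4 = -308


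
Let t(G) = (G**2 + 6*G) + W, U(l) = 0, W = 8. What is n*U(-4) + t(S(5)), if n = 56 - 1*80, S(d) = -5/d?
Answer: 3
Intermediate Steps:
t(G) = 8 + G**2 + 6*G (t(G) = (G**2 + 6*G) + 8 = 8 + G**2 + 6*G)
n = -24 (n = 56 - 80 = -24)
n*U(-4) + t(S(5)) = -24*0 + (8 + (-5/5)**2 + 6*(-5/5)) = 0 + (8 + (-5*1/5)**2 + 6*(-5*1/5)) = 0 + (8 + (-1)**2 + 6*(-1)) = 0 + (8 + 1 - 6) = 0 + 3 = 3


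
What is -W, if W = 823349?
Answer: -823349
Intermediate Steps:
-W = -1*823349 = -823349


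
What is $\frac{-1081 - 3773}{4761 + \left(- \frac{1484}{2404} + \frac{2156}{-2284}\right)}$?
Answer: $- \frac{1665752034}{1633301351} \approx -1.0199$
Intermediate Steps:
$\frac{-1081 - 3773}{4761 + \left(- \frac{1484}{2404} + \frac{2156}{-2284}\right)} = - \frac{4854}{4761 + \left(\left(-1484\right) \frac{1}{2404} + 2156 \left(- \frac{1}{2284}\right)\right)} = - \frac{4854}{4761 - \frac{535780}{343171}} = - \frac{4854}{\frac{1633301351}{343171}} = \left(-4854\right) \frac{343171}{1633301351} = - \frac{1665752034}{1633301351}$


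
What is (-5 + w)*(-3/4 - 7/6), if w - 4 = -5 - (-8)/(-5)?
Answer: 437/30 ≈ 14.567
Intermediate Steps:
w = -13/5 (w = 4 + (-5 - (-8)/(-5)) = 4 + (-5 - (-8)*(-1)/5) = 4 + (-5 - 4*2/5) = 4 + (-5 - 8/5) = 4 - 33/5 = -13/5 ≈ -2.6000)
(-5 + w)*(-3/4 - 7/6) = (-5 - 13/5)*(-3/4 - 7/6) = -38*(-3*1/4 - 7*1/6)/5 = -38*(-3/4 - 7/6)/5 = -38/5*(-23/12) = 437/30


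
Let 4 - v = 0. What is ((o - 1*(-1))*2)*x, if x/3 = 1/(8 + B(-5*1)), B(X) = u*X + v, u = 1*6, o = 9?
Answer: -10/3 ≈ -3.3333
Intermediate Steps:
u = 6
v = 4 (v = 4 - 1*0 = 4 + 0 = 4)
B(X) = 4 + 6*X (B(X) = 6*X + 4 = 4 + 6*X)
x = -⅙ (x = 3/(8 + (4 + 6*(-5*1))) = 3/(8 + (4 + 6*(-5))) = 3/(8 + (4 - 30)) = 3/(8 - 26) = 3/(-18) = 3*(-1/18) = -⅙ ≈ -0.16667)
((o - 1*(-1))*2)*x = ((9 - 1*(-1))*2)*(-⅙) = ((9 + 1)*2)*(-⅙) = (10*2)*(-⅙) = 20*(-⅙) = -10/3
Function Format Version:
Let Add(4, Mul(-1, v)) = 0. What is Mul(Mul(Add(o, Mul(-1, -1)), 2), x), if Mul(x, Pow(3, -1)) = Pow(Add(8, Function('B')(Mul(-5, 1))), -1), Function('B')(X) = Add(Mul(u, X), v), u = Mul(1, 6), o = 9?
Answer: Rational(-10, 3) ≈ -3.3333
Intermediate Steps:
u = 6
v = 4 (v = Add(4, Mul(-1, 0)) = Add(4, 0) = 4)
Function('B')(X) = Add(4, Mul(6, X)) (Function('B')(X) = Add(Mul(6, X), 4) = Add(4, Mul(6, X)))
x = Rational(-1, 6) (x = Mul(3, Pow(Add(8, Add(4, Mul(6, Mul(-5, 1)))), -1)) = Mul(3, Pow(Add(8, Add(4, Mul(6, -5))), -1)) = Mul(3, Pow(Add(8, Add(4, -30)), -1)) = Mul(3, Pow(Add(8, -26), -1)) = Mul(3, Pow(-18, -1)) = Mul(3, Rational(-1, 18)) = Rational(-1, 6) ≈ -0.16667)
Mul(Mul(Add(o, Mul(-1, -1)), 2), x) = Mul(Mul(Add(9, Mul(-1, -1)), 2), Rational(-1, 6)) = Mul(Mul(Add(9, 1), 2), Rational(-1, 6)) = Mul(Mul(10, 2), Rational(-1, 6)) = Mul(20, Rational(-1, 6)) = Rational(-10, 3)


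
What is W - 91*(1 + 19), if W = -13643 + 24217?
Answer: 8754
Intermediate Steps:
W = 10574
W - 91*(1 + 19) = 10574 - 91*(1 + 19) = 10574 - 91*20 = 10574 - 1820 = 8754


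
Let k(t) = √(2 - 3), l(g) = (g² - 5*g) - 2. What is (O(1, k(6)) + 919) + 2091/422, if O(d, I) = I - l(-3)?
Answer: 380625/422 + I ≈ 901.96 + 1.0*I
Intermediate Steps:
l(g) = -2 + g² - 5*g
k(t) = I (k(t) = √(-1) = I)
O(d, I) = -22 + I (O(d, I) = I - (-2 + (-3)² - 5*(-3)) = I - (-2 + 9 + 15) = I - 1*22 = I - 22 = -22 + I)
(O(1, k(6)) + 919) + 2091/422 = ((-22 + I) + 919) + 2091/422 = (897 + I) + 2091*(1/422) = (897 + I) + 2091/422 = 380625/422 + I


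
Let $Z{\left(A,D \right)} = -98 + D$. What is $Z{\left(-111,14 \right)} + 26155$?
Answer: $26071$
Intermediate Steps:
$Z{\left(-111,14 \right)} + 26155 = \left(-98 + 14\right) + 26155 = -84 + 26155 = 26071$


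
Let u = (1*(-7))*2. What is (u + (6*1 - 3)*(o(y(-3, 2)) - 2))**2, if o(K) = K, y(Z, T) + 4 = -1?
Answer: 1225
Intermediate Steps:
y(Z, T) = -5 (y(Z, T) = -4 - 1 = -5)
u = -14 (u = -7*2 = -14)
(u + (6*1 - 3)*(o(y(-3, 2)) - 2))**2 = (-14 + (6*1 - 3)*(-5 - 2))**2 = (-14 + (6 - 3)*(-7))**2 = (-14 + 3*(-7))**2 = (-14 - 21)**2 = (-35)**2 = 1225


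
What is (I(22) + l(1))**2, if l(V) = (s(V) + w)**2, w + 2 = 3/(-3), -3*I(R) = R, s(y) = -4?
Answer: 15625/9 ≈ 1736.1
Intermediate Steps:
I(R) = -R/3
w = -3 (w = -2 + 3/(-3) = -2 + 3*(-1/3) = -2 - 1 = -3)
l(V) = 49 (l(V) = (-4 - 3)**2 = (-7)**2 = 49)
(I(22) + l(1))**2 = (-1/3*22 + 49)**2 = (-22/3 + 49)**2 = (125/3)**2 = 15625/9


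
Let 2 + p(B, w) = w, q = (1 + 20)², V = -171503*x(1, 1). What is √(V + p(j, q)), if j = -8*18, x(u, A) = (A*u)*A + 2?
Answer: I*√514070 ≈ 716.99*I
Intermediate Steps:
x(u, A) = 2 + u*A² (x(u, A) = u*A² + 2 = 2 + u*A²)
V = -514509 (V = -171503*(2 + 1*1²) = -171503*(2 + 1*1) = -171503*(2 + 1) = -171503*3 = -514509)
j = -144
q = 441 (q = 21² = 441)
p(B, w) = -2 + w
√(V + p(j, q)) = √(-514509 + (-2 + 441)) = √(-514509 + 439) = √(-514070) = I*√514070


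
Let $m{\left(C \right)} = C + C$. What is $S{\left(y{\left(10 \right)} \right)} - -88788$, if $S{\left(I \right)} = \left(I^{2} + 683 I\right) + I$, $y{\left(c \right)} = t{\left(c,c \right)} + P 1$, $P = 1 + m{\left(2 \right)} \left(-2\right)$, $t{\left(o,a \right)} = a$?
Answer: $90849$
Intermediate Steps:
$m{\left(C \right)} = 2 C$
$P = -7$ ($P = 1 + 2 \cdot 2 \left(-2\right) = 1 + 4 \left(-2\right) = 1 - 8 = -7$)
$y{\left(c \right)} = -7 + c$ ($y{\left(c \right)} = c - 7 = -7 + c$)
$S{\left(I \right)} = I^{2} + 684 I$
$S{\left(y{\left(10 \right)} \right)} - -88788 = \left(-7 + 10\right) \left(684 + \left(-7 + 10\right)\right) - -88788 = 3 \left(684 + 3\right) + 88788 = 3 \cdot 687 + 88788 = 2061 + 88788 = 90849$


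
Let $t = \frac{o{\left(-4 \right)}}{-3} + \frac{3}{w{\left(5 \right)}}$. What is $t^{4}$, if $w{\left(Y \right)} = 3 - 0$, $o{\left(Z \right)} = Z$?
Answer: $\frac{2401}{81} \approx 29.642$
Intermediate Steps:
$w{\left(Y \right)} = 3$ ($w{\left(Y \right)} = 3 + 0 = 3$)
$t = \frac{7}{3}$ ($t = - \frac{4}{-3} + \frac{3}{3} = \left(-4\right) \left(- \frac{1}{3}\right) + 3 \cdot \frac{1}{3} = \frac{4}{3} + 1 = \frac{7}{3} \approx 2.3333$)
$t^{4} = \left(\frac{7}{3}\right)^{4} = \frac{2401}{81}$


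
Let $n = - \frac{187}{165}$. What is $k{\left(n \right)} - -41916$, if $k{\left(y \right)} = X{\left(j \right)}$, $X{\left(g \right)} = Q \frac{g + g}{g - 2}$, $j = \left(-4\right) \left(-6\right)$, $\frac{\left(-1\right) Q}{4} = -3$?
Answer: $\frac{461364}{11} \approx 41942.0$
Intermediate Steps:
$Q = 12$ ($Q = \left(-4\right) \left(-3\right) = 12$)
$j = 24$
$X{\left(g \right)} = \frac{24 g}{-2 + g}$ ($X{\left(g \right)} = 12 \frac{g + g}{g - 2} = 12 \frac{2 g}{-2 + g} = \frac{24 g}{-2 + g}$)
$n = - \frac{17}{15}$ ($n = \left(-187\right) \frac{1}{165} = - \frac{17}{15} \approx -1.1333$)
$k{\left(y \right)} = \frac{288}{11}$ ($k{\left(y \right)} = 24 \cdot 24 \frac{1}{-2 + 24} = 24 \cdot 24 \cdot \frac{1}{22} = \frac{288}{11}$)
$k{\left(n \right)} - -41916 = \frac{288}{11} - -41916 = \frac{288}{11} + 41916 = \frac{461364}{11}$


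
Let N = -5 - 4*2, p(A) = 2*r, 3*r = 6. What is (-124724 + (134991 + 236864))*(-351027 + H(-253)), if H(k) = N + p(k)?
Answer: -86751877716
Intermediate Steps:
r = 2 (r = (1/3)*6 = 2)
p(A) = 4 (p(A) = 2*2 = 4)
N = -13 (N = -5 - 8 = -13)
H(k) = -9 (H(k) = -13 + 4 = -9)
(-124724 + (134991 + 236864))*(-351027 + H(-253)) = (-124724 + (134991 + 236864))*(-351027 - 9) = (-124724 + 371855)*(-351036) = 247131*(-351036) = -86751877716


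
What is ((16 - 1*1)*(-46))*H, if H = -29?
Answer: 20010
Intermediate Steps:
((16 - 1*1)*(-46))*H = ((16 - 1*1)*(-46))*(-29) = ((16 - 1)*(-46))*(-29) = (15*(-46))*(-29) = -690*(-29) = 20010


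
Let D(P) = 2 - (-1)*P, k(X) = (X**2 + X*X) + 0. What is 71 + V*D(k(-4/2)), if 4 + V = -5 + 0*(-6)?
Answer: -19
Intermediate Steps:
k(X) = 2*X**2 (k(X) = (X**2 + X**2) + 0 = 2*X**2 + 0 = 2*X**2)
V = -9 (V = -4 + (-5 + 0*(-6)) = -4 + (-5 + 0) = -4 - 5 = -9)
D(P) = 2 + P
71 + V*D(k(-4/2)) = 71 - 9*(2 + 2*(-4/2)**2) = 71 - 9*(2 + 2*(-4*1/2)**2) = 71 - 9*(2 + 2*(-2)**2) = 71 - 9*(2 + 2*4) = 71 - 9*(2 + 8) = 71 - 9*10 = 71 - 90 = -19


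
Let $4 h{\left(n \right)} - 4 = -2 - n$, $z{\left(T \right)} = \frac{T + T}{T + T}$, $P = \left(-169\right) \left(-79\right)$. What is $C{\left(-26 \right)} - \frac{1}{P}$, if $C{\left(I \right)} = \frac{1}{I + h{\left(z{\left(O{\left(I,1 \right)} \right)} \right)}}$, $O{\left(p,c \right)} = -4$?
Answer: $- \frac{53507}{1375153} \approx -0.03891$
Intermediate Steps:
$P = 13351$
$z{\left(T \right)} = 1$ ($z{\left(T \right)} = \frac{2 T}{2 T} = 2 T \frac{1}{2 T} = 1$)
$h{\left(n \right)} = \frac{1}{2} - \frac{n}{4}$ ($h{\left(n \right)} = 1 + \frac{-2 - n}{4} = 1 - \left(\frac{1}{2} + \frac{n}{4}\right) = \frac{1}{2} - \frac{n}{4}$)
$C{\left(I \right)} = \frac{1}{\frac{1}{4} + I}$ ($C{\left(I \right)} = \frac{1}{I + \left(\frac{1}{2} - \frac{1}{4}\right)} = \frac{1}{I + \frac{1}{4}} = \frac{1}{\frac{1}{4} + I}$)
$C{\left(-26 \right)} - \frac{1}{P} = \frac{4}{1 + 4 \left(-26\right)} - \frac{1}{13351} = \frac{4}{1 - 104} - \frac{1}{13351} = \frac{4}{-103} - \frac{1}{13351} = 4 \left(- \frac{1}{103}\right) - \frac{1}{13351} = - \frac{4}{103} - \frac{1}{13351} = - \frac{53507}{1375153}$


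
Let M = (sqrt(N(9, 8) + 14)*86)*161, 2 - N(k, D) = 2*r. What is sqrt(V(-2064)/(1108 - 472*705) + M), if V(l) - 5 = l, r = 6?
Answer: sqrt(761482049664859)/165826 ≈ 166.41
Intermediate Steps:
V(l) = 5 + l
N(k, D) = -10 (N(k, D) = 2 - 2*6 = 2 - 1*12 = 2 - 12 = -10)
M = 27692 (M = (sqrt(-10 + 14)*86)*161 = (sqrt(4)*86)*161 = (2*86)*161 = 172*161 = 27692)
sqrt(V(-2064)/(1108 - 472*705) + M) = sqrt((5 - 2064)/(1108 - 472*705) + 27692) = sqrt(-2059/(1108 - 332760) + 27692) = sqrt(-2059/(-331652) + 27692) = sqrt(-2059*(-1/331652) + 27692) = sqrt(2059/331652 + 27692) = sqrt(9184109243/331652) = sqrt(761482049664859)/165826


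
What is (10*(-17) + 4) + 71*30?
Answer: 1964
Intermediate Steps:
(10*(-17) + 4) + 71*30 = (-170 + 4) + 2130 = -166 + 2130 = 1964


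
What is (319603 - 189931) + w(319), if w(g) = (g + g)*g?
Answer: 333194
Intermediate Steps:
w(g) = 2*g² (w(g) = (2*g)*g = 2*g²)
(319603 - 189931) + w(319) = (319603 - 189931) + 2*319² = 129672 + 2*101761 = 129672 + 203522 = 333194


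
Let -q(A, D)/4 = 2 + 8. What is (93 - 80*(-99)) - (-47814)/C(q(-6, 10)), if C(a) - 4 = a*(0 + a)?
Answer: 6450333/802 ≈ 8042.8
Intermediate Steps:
q(A, D) = -40 (q(A, D) = -4*(2 + 8) = -4*10 = -40)
C(a) = 4 + a² (C(a) = 4 + a*(0 + a) = 4 + a*a = 4 + a²)
(93 - 80*(-99)) - (-47814)/C(q(-6, 10)) = (93 - 80*(-99)) - (-47814)/(4 + (-40)²) = (93 + 7920) - (-47814)/(4 + 1600) = 8013 - (-47814)/1604 = 8013 - 1*(-23907/802) = 8013 + 23907/802 = 6450333/802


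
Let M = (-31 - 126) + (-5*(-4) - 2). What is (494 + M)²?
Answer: 126025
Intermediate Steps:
M = -139 (M = -157 + (20 - 2) = -157 + 18 = -139)
(494 + M)² = (494 - 139)² = 355² = 126025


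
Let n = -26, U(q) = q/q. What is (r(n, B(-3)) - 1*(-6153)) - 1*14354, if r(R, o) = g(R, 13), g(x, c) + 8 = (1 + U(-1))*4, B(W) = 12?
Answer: -8201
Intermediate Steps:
U(q) = 1
g(x, c) = 0 (g(x, c) = -8 + (1 + 1)*4 = -8 + 2*4 = -8 + 8 = 0)
r(R, o) = 0
(r(n, B(-3)) - 1*(-6153)) - 1*14354 = (0 - 1*(-6153)) - 1*14354 = (0 + 6153) - 14354 = 6153 - 14354 = -8201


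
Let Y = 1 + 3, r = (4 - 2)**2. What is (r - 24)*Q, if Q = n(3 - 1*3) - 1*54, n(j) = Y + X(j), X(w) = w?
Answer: 1000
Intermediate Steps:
r = 4 (r = 2**2 = 4)
Y = 4
n(j) = 4 + j
Q = -50 (Q = (4 + (3 - 1*3)) - 1*54 = (4 + (3 - 3)) - 54 = (4 + 0) - 54 = 4 - 54 = -50)
(r - 24)*Q = (4 - 24)*(-50) = -20*(-50) = 1000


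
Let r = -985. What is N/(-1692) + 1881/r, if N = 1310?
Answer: -2236501/833310 ≈ -2.6839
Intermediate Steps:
N/(-1692) + 1881/r = 1310/(-1692) + 1881/(-985) = 1310*(-1/1692) + 1881*(-1/985) = -655/846 - 1881/985 = -2236501/833310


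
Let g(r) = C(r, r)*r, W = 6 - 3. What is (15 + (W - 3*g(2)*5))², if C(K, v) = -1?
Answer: 2304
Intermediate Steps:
W = 3
g(r) = -r
(15 + (W - 3*g(2)*5))² = (15 + (3 - (-3)*2*5))² = (15 + (3 - 3*(-2)*5))² = (15 + (3 + 6*5))² = (15 + (3 + 30))² = (15 + 33)² = 48² = 2304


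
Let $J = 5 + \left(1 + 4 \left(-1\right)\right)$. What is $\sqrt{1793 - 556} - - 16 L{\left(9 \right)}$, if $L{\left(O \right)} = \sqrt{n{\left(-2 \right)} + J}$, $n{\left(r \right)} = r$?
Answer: $\sqrt{1237} \approx 35.171$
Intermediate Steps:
$J = 2$ ($J = 5 + \left(1 - 4\right) = 5 - 3 = 2$)
$L{\left(O \right)} = 0$ ($L{\left(O \right)} = \sqrt{-2 + 2} = \sqrt{0} = 0$)
$\sqrt{1793 - 556} - - 16 L{\left(9 \right)} = \sqrt{1793 - 556} - \left(-16\right) 0 = \sqrt{1237} - 0 = \sqrt{1237} + 0 = \sqrt{1237}$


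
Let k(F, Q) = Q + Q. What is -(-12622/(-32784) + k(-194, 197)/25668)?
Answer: -14037433/35062488 ≈ -0.40035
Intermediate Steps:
k(F, Q) = 2*Q
-(-12622/(-32784) + k(-194, 197)/25668) = -(-12622/(-32784) + (2*197)/25668) = -(-12622*(-1/32784) + 394*(1/25668)) = -(6311/16392 + 197/12834) = -1*14037433/35062488 = -14037433/35062488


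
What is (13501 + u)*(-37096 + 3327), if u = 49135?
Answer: -2115155084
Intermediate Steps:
(13501 + u)*(-37096 + 3327) = (13501 + 49135)*(-37096 + 3327) = 62636*(-33769) = -2115155084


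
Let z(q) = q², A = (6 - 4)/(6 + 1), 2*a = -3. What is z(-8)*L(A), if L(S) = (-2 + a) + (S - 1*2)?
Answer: -2336/7 ≈ -333.71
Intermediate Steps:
a = -3/2 (a = (½)*(-3) = -3/2 ≈ -1.5000)
A = 2/7 ≈ 0.28571
L(S) = -11/2 + S (L(S) = (-2 - 3/2) + (S - 1*2) = -7/2 + (S - 2) = -7/2 + (-2 + S) = -11/2 + S)
z(-8)*L(A) = (-8)²*(-11/2 + 2/7) = 64*(-73/14) = -2336/7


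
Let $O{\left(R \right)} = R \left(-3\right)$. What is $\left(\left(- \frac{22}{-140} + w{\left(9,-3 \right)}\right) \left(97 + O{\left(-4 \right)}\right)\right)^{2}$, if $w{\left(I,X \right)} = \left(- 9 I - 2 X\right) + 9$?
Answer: $\frac{252386669161}{4900} \approx 5.1507 \cdot 10^{7}$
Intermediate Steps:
$w{\left(I,X \right)} = 9 - 9 I - 2 X$
$O{\left(R \right)} = - 3 R$
$\left(\left(- \frac{22}{-140} + w{\left(9,-3 \right)}\right) \left(97 + O{\left(-4 \right)}\right)\right)^{2} = \left(\left(- \frac{22}{-140} - 66\right) \left(97 - -12\right)\right)^{2} = \left(\left(\left(-22\right) \left(- \frac{1}{140}\right) + \left(9 - 81 + 6\right)\right) \left(97 + 12\right)\right)^{2} = \left(\left(\frac{11}{70} - 66\right) 109\right)^{2} = \left(\left(- \frac{4609}{70}\right) 109\right)^{2} = \left(- \frac{502381}{70}\right)^{2} = \frac{252386669161}{4900}$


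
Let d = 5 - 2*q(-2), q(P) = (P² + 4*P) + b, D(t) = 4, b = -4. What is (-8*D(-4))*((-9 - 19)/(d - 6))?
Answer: 896/15 ≈ 59.733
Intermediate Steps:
q(P) = -4 + P² + 4*P (q(P) = (P² + 4*P) - 4 = -4 + P² + 4*P)
d = 21 (d = 5 - 2*(-4 + (-2)² + 4*(-2)) = 5 - 2*(-4 + 4 - 8) = 5 - 2*(-8) = 5 + 16 = 21)
(-8*D(-4))*((-9 - 19)/(d - 6)) = (-8*4)*((-9 - 19)/(21 - 6)) = -(-896)/15 = -32*(-28/15) = 896/15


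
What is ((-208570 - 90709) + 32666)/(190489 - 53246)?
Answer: -266613/137243 ≈ -1.9426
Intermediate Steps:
((-208570 - 90709) + 32666)/(190489 - 53246) = (-299279 + 32666)/137243 = -266613*1/137243 = -266613/137243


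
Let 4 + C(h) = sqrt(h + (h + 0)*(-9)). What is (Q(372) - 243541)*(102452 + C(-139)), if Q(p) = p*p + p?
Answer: -10735013680 - 209570*sqrt(278) ≈ -1.0738e+10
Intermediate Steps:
Q(p) = p + p**2 (Q(p) = p**2 + p = p + p**2)
C(h) = -4 + 2*sqrt(2)*sqrt(-h) (C(h) = -4 + sqrt(h + (h + 0)*(-9)) = -4 + sqrt(h + h*(-9)) = -4 + sqrt(h - 9*h) = -4 + sqrt(-8*h) = -4 + 2*sqrt(2)*sqrt(-h))
(Q(372) - 243541)*(102452 + C(-139)) = (372*(1 + 372) - 243541)*(102452 + (-4 + 2*sqrt(2)*sqrt(-1*(-139)))) = (372*373 - 243541)*(102452 + (-4 + 2*sqrt(2)*sqrt(139))) = (138756 - 243541)*(102452 + (-4 + 2*sqrt(278))) = -104785*(102448 + 2*sqrt(278)) = -10735013680 - 209570*sqrt(278)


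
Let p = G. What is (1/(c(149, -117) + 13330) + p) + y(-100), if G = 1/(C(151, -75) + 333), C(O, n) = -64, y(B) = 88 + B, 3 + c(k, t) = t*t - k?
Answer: -86699540/7227223 ≈ -11.996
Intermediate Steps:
c(k, t) = -3 + t² - k (c(k, t) = -3 + (t*t - k) = -3 + (t² - k) = -3 + t² - k)
G = 1/269 (G = 1/(-64 + 333) = 1/269 ≈ 0.0037175)
p = 1/269 ≈ 0.0037175
(1/(c(149, -117) + 13330) + p) + y(-100) = (1/((-3 + (-117)² - 1*149) + 13330) + 1/269) + (88 - 100) = (1/((-3 + 13689 - 149) + 13330) + 1/269) - 12 = (1/(13537 + 13330) + 1/269) - 12 = (1/26867 + 1/269) - 12 = 27136/7227223 - 12 = -86699540/7227223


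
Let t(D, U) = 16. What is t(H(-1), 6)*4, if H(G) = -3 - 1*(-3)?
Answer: 64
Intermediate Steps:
H(G) = 0 (H(G) = -3 + 3 = 0)
t(H(-1), 6)*4 = 16*4 = 64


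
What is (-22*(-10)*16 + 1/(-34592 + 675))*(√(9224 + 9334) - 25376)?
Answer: -233045061728/2609 + 358163517*√2062/33917 ≈ -8.8844e+7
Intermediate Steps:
(-22*(-10)*16 + 1/(-34592 + 675))*(√(9224 + 9334) - 25376) = (220*16 + 1/(-33917))*(√18558 - 25376) = (3520 - 1/33917)*(3*√2062 - 25376) = 119387839*(-25376 + 3*√2062)/33917 = -233045061728/2609 + 358163517*√2062/33917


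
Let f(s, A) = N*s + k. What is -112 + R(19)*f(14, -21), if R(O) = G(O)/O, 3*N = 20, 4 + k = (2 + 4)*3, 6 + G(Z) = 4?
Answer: -7028/57 ≈ -123.30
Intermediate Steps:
G(Z) = -2 (G(Z) = -6 + 4 = -2)
k = 14 (k = -4 + (2 + 4)*3 = -4 + 6*3 = -4 + 18 = 14)
N = 20/3 (N = (1/3)*20 = 20/3 ≈ 6.6667)
R(O) = -2/O
f(s, A) = 14 + 20*s/3 (f(s, A) = 20*s/3 + 14 = 14 + 20*s/3)
-112 + R(19)*f(14, -21) = -112 + (-2/19)*(14 + (20/3)*14) = -112 + (-2*1/19)*(14 + 280/3) = -112 - 2/19*322/3 = -112 - 644/57 = -7028/57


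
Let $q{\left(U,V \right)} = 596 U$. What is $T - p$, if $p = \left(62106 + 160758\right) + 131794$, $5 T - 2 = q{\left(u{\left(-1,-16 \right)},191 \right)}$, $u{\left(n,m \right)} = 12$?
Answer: $- \frac{1766136}{5} \approx -3.5323 \cdot 10^{5}$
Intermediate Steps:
$T = \frac{7154}{5}$ ($T = \frac{2}{5} + \frac{596 \cdot 12}{5} = \frac{2}{5} + \frac{1}{5} \cdot 7152 = \frac{2}{5} + \frac{7152}{5} = \frac{7154}{5} \approx 1430.8$)
$p = 354658$ ($p = 222864 + 131794 = 354658$)
$T - p = \frac{7154}{5} - 354658 = - \frac{1766136}{5}$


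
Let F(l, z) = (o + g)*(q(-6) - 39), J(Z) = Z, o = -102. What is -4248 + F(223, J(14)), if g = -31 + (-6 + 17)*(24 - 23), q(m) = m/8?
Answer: 1203/2 ≈ 601.50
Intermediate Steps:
q(m) = m/8 (q(m) = m*(1/8) = m/8)
g = -20 (g = -31 + 11*1 = -31 + 11 = -20)
F(l, z) = 9699/2 (F(l, z) = (-102 - 20)*((1/8)*(-6) - 39) = -122*(-3/4 - 39) = -122*(-159/4) = 9699/2)
-4248 + F(223, J(14)) = -4248 + 9699/2 = 1203/2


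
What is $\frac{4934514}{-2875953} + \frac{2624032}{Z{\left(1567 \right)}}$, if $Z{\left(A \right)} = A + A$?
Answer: $\frac{1255187989270}{1502206117} \approx 835.56$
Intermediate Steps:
$Z{\left(A \right)} = 2 A$
$\frac{4934514}{-2875953} + \frac{2624032}{Z{\left(1567 \right)}} = \frac{4934514}{-2875953} + \frac{2624032}{2 \cdot 1567} = 4934514 \left(- \frac{1}{2875953}\right) + \frac{2624032}{3134} = - \frac{1644838}{958651} + 2624032 \cdot \frac{1}{3134} = - \frac{1644838}{958651} + \frac{1312016}{1567} = \frac{1255187989270}{1502206117}$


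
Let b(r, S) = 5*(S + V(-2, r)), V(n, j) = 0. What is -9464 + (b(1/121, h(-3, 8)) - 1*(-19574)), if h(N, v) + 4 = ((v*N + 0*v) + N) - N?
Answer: 9970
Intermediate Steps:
h(N, v) = -4 + N*v (h(N, v) = -4 + (((v*N + 0*v) + N) - N) = -4 + (((N*v + 0) + N) - N) = -4 + ((N*v + N) - N) = -4 + ((N + N*v) - N) = -4 + N*v)
b(r, S) = 5*S (b(r, S) = 5*(S + 0) = 5*S)
-9464 + (b(1/121, h(-3, 8)) - 1*(-19574)) = -9464 + (5*(-4 - 3*8) - 1*(-19574)) = -9464 + (5*(-4 - 24) + 19574) = -9464 + (5*(-28) + 19574) = -9464 + (-140 + 19574) = -9464 + 19434 = 9970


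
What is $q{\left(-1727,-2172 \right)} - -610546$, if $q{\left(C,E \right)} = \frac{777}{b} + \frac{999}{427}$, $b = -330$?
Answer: $\frac{28677344917}{46970} \approx 6.1055 \cdot 10^{5}$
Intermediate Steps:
$q{\left(C,E \right)} = - \frac{703}{46970}$ ($q{\left(C,E \right)} = \frac{777}{-330} + \frac{999}{427} = 777 \left(- \frac{1}{330}\right) + 999 \cdot \frac{1}{427} = - \frac{259}{110} + \frac{999}{427} = - \frac{703}{46970}$)
$q{\left(-1727,-2172 \right)} - -610546 = - \frac{703}{46970} - -610546 = - \frac{703}{46970} + 610546 = \frac{28677344917}{46970}$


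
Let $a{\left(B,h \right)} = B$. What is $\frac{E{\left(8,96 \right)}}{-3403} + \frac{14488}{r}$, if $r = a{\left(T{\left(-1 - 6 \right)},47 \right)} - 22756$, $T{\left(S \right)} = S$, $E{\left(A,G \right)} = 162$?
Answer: $- \frac{52990270}{77462489} \approx -0.68408$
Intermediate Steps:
$r = -22763$ ($r = \left(-1 - 6\right) - 22756 = -7 - 22756 = -22763$)
$\frac{E{\left(8,96 \right)}}{-3403} + \frac{14488}{r} = \frac{162}{-3403} + \frac{14488}{-22763} = 162 \left(- \frac{1}{3403}\right) + 14488 \left(- \frac{1}{22763}\right) = - \frac{162}{3403} - \frac{14488}{22763} = - \frac{52990270}{77462489}$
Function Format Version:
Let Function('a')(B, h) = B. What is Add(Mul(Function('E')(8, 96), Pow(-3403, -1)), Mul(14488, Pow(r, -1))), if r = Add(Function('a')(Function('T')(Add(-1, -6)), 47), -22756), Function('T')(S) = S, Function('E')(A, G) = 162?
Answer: Rational(-52990270, 77462489) ≈ -0.68408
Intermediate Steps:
r = -22763 (r = Add(Add(-1, -6), -22756) = Add(-7, -22756) = -22763)
Add(Mul(Function('E')(8, 96), Pow(-3403, -1)), Mul(14488, Pow(r, -1))) = Add(Mul(162, Pow(-3403, -1)), Mul(14488, Pow(-22763, -1))) = Add(Mul(162, Rational(-1, 3403)), Mul(14488, Rational(-1, 22763))) = Add(Rational(-162, 3403), Rational(-14488, 22763)) = Rational(-52990270, 77462489)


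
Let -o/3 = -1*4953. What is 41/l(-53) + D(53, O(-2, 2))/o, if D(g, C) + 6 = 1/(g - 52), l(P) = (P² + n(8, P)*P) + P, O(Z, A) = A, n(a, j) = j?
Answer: 193798/27563445 ≈ 0.0070310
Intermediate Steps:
l(P) = P + 2*P² (l(P) = (P² + P*P) + P = (P² + P²) + P = 2*P² + P = P + 2*P²)
D(g, C) = -6 + 1/(-52 + g) (D(g, C) = -6 + 1/(g - 52) = -6 + 1/(-52 + g))
o = 14859 (o = -(-3)*4953 = -3*(-4953) = 14859)
41/l(-53) + D(53, O(-2, 2))/o = 41/((-53*(1 + 2*(-53)))) + ((313 - 6*53)/(-52 + 53))/14859 = 41/((-53*(1 - 106))) + ((313 - 318)/1)*(1/14859) = 41/((-53*(-105))) + (1*(-5))*(1/14859) = 41/5565 - 5*1/14859 = 41*(1/5565) - 5/14859 = 41/5565 - 5/14859 = 193798/27563445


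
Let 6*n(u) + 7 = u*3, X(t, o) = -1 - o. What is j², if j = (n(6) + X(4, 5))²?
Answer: 390625/1296 ≈ 301.41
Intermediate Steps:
n(u) = -7/6 + u/2 (n(u) = -7/6 + (u*3)/6 = -7/6 + (3*u)/6 = -7/6 + u/2)
j = 625/36 (j = ((-7/6 + (½)*6) + (-1 - 1*5))² = ((-7/6 + 3) + (-1 - 5))² = (11/6 - 6)² = (-25/6)² = 625/36 ≈ 17.361)
j² = (625/36)² = 390625/1296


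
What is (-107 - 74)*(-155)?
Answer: 28055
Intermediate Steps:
(-107 - 74)*(-155) = -181*(-155) = 28055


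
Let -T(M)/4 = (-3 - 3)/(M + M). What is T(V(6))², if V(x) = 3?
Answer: 16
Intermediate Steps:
T(M) = 12/M (T(M) = -4*(-3 - 3)/(M + M) = -(-24)/(2*M) = -(-24)*1/(2*M) = -(-12)/M = 12/M)
T(V(6))² = (12/3)² = (12*(⅓))² = 4² = 16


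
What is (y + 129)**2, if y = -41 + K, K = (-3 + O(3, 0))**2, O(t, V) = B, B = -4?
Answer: 18769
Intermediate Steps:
O(t, V) = -4
K = 49 (K = (-3 - 4)**2 = (-7)**2 = 49)
y = 8 (y = -41 + 49 = 8)
(y + 129)**2 = (8 + 129)**2 = 137**2 = 18769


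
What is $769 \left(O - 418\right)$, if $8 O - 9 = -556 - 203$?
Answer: $- \frac{1574143}{4} \approx -3.9354 \cdot 10^{5}$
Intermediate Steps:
$O = - \frac{375}{4}$ ($O = \frac{9}{8} + \frac{-556 - 203}{8} = \frac{9}{8} + \frac{1}{8} \left(-759\right) = \frac{9}{8} - \frac{759}{8} = - \frac{375}{4} \approx -93.75$)
$769 \left(O - 418\right) = 769 \left(- \frac{375}{4} - 418\right) = 769 \left(- \frac{2047}{4}\right) = - \frac{1574143}{4}$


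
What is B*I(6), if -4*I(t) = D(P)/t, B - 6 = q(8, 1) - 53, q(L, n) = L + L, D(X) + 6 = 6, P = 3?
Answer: 0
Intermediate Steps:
D(X) = 0 (D(X) = -6 + 6 = 0)
q(L, n) = 2*L
B = -31 (B = 6 + (2*8 - 53) = 6 + (16 - 53) = 6 - 37 = -31)
I(t) = 0 (I(t) = -0/t = -¼*0 = 0)
B*I(6) = -31*0 = 0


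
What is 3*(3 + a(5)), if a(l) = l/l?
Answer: 12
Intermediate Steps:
a(l) = 1
3*(3 + a(5)) = 3*(3 + 1) = 3*4 = 12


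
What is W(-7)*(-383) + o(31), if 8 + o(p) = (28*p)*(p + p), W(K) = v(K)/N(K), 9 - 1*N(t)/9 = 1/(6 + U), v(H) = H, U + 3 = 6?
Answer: 4307321/80 ≈ 53842.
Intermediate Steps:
U = 3 (U = -3 + 6 = 3)
N(t) = 80 (N(t) = 81 - 9/(6 + 3) = 81 - 9/9 = 81 - 9*1/9 = 81 - 1 = 80)
W(K) = K/80
o(p) = -8 + 56*p**2 (o(p) = -8 + (28*p)*(p + p) = -8 + (28*p)*(2*p) = -8 + 56*p**2)
W(-7)*(-383) + o(31) = ((1/80)*(-7))*(-383) + (-8 + 56*31**2) = -7/80*(-383) + (-8 + 56*961) = 2681/80 + (-8 + 53816) = 2681/80 + 53808 = 4307321/80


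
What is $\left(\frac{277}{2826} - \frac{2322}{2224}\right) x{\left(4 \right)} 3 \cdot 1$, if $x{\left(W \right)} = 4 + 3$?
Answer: $- \frac{10405367}{523752} \approx -19.867$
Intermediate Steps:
$x{\left(W \right)} = 7$
$\left(\frac{277}{2826} - \frac{2322}{2224}\right) x{\left(4 \right)} 3 \cdot 1 = \left(\frac{277}{2826} - \frac{2322}{2224}\right) 7 \cdot 3 \cdot 1 = \left(277 \cdot \frac{1}{2826} - \frac{1161}{1112}\right) 21 \cdot 1 = \left(\frac{277}{2826} - \frac{1161}{1112}\right) 21 = \left(- \frac{1486481}{1571256}\right) 21 = - \frac{10405367}{523752}$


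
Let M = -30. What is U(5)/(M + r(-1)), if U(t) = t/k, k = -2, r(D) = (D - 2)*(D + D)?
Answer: 5/48 ≈ 0.10417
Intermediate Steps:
r(D) = 2*D*(-2 + D) (r(D) = (-2 + D)*(2*D) = 2*D*(-2 + D))
U(t) = -t/2 (U(t) = t/(-2) = t*(-½) = -t/2)
U(5)/(M + r(-1)) = (-½*5)/(-30 + 2*(-1)*(-2 - 1)) = -5/(2*(-30 + 2*(-1)*(-3))) = -5/(2*(-30 + 6)) = -5/2/(-24) = -5/2*(-1/24) = 5/48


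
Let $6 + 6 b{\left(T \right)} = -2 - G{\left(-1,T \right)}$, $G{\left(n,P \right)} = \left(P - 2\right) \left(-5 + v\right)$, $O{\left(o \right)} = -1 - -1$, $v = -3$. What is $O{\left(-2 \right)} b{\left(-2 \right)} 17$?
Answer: $0$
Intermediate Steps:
$O{\left(o \right)} = 0$ ($O{\left(o \right)} = -1 + 1 = 0$)
$G{\left(n,P \right)} = 16 - 8 P$ ($G{\left(n,P \right)} = \left(P - 2\right) \left(-5 - 3\right) = \left(-2 + P\right) \left(-8\right) = 16 - 8 P$)
$b{\left(T \right)} = -4 + \frac{4 T}{3}$ ($b{\left(T \right)} = -1 + \frac{-2 - \left(16 - 8 T\right)}{6} = -1 + \frac{-2 + \left(-16 + 8 T\right)}{6} = -1 + \frac{-18 + 8 T}{6} = -1 + \left(-3 + \frac{4 T}{3}\right) = -4 + \frac{4 T}{3}$)
$O{\left(-2 \right)} b{\left(-2 \right)} 17 = 0 \left(-4 + \frac{4}{3} \left(-2\right)\right) 17 = 0 \left(-4 - \frac{8}{3}\right) 17 = 0 \left(- \frac{20}{3}\right) 17 = 0 \cdot 17 = 0$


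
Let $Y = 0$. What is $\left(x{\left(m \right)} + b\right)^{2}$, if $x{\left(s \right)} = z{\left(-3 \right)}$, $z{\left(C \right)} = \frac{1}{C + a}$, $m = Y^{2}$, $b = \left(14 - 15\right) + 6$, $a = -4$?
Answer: $\frac{1156}{49} \approx 23.592$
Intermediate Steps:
$b = 5$ ($b = -1 + 6 = 5$)
$m = 0$ ($m = 0^{2} = 0$)
$z{\left(C \right)} = \frac{1}{-4 + C}$ ($z{\left(C \right)} = \frac{1}{C - 4} = \frac{1}{-4 + C}$)
$x{\left(s \right)} = - \frac{1}{7}$ ($x{\left(s \right)} = \frac{1}{-4 - 3} = \frac{1}{-7} = - \frac{1}{7}$)
$\left(x{\left(m \right)} + b\right)^{2} = \left(- \frac{1}{7} + 5\right)^{2} = \left(\frac{34}{7}\right)^{2} = \frac{1156}{49}$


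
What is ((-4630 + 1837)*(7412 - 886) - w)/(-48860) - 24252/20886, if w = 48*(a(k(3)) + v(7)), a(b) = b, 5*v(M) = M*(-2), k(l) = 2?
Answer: 158127429919/425204150 ≈ 371.89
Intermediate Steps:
v(M) = -2*M/5 (v(M) = (M*(-2))/5 = (-2*M)/5 = -2*M/5)
w = -192/5 (w = 48*(2 - ⅖*7) = 48*(2 - 14/5) = 48*(-⅘) = -192/5 ≈ -38.400)
((-4630 + 1837)*(7412 - 886) - w)/(-48860) - 24252/20886 = ((-4630 + 1837)*(7412 - 886) - 1*(-192/5))/(-48860) - 24252/20886 = (-2793*6526 + 192/5)*(-1/48860) - 24252*1/20886 = (-18227118 + 192/5)*(-1/48860) - 4042/3481 = -91135398/5*(-1/48860) - 4042/3481 = 45567699/122150 - 4042/3481 = 158127429919/425204150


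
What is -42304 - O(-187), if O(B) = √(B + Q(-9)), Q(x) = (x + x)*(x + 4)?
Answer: -42304 - I*√97 ≈ -42304.0 - 9.8489*I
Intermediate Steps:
Q(x) = 2*x*(4 + x) (Q(x) = (2*x)*(4 + x) = 2*x*(4 + x))
O(B) = √(90 + B) (O(B) = √(B + 2*(-9)*(4 - 9)) = √(B + 2*(-9)*(-5)) = √(B + 90) = √(90 + B))
-42304 - O(-187) = -42304 - √(90 - 187) = -42304 - √(-97) = -42304 - I*√97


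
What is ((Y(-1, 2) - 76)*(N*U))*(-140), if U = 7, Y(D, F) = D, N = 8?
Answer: 603680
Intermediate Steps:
((Y(-1, 2) - 76)*(N*U))*(-140) = ((-1 - 76)*(8*7))*(-140) = -77*56*(-140) = -4312*(-140) = 603680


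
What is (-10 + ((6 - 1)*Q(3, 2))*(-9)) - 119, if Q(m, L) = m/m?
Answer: -174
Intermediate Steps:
Q(m, L) = 1
(-10 + ((6 - 1)*Q(3, 2))*(-9)) - 119 = (-10 + ((6 - 1)*1)*(-9)) - 119 = (-10 + (5*1)*(-9)) - 119 = (-10 + 5*(-9)) - 119 = (-10 - 45) - 119 = -55 - 119 = -174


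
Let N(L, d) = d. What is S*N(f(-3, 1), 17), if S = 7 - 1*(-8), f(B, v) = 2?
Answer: 255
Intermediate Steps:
S = 15 (S = 7 + 8 = 15)
S*N(f(-3, 1), 17) = 15*17 = 255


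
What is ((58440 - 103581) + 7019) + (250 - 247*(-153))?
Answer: -81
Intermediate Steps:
((58440 - 103581) + 7019) + (250 - 247*(-153)) = (-45141 + 7019) + (250 + 37791) = -38122 + 38041 = -81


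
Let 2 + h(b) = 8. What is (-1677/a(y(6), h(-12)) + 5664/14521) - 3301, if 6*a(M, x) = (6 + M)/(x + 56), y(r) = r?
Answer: -802831384/14521 ≈ -55288.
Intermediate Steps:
h(b) = 6 (h(b) = -2 + 8 = 6)
a(M, x) = (6 + M)/(6*(56 + x)) (a(M, x) = ((6 + M)/(x + 56))/6 = ((6 + M)/(56 + x))/6 = (6 + M)/(6*(56 + x)))
(-1677/a(y(6), h(-12)) + 5664/14521) - 3301 = (-1677*6*(56 + 6)/(6 + 6) + 5664/14521) - 3301 = (-1677/((1/6)*12/62) + 5664*(1/14521)) - 3301 = (-1677/((1/6)*(1/62)*12) + 5664/14521) - 3301 = (-1677/1/31 + 5664/14521) - 3301 = (-1677*31 + 5664/14521) - 3301 = (-51987 + 5664/14521) - 3301 = -754897563/14521 - 3301 = -802831384/14521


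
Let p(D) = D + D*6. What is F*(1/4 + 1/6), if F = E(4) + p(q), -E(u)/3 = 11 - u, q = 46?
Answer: 1505/12 ≈ 125.42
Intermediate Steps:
E(u) = -33 + 3*u (E(u) = -3*(11 - u) = -33 + 3*u)
p(D) = 7*D (p(D) = D + 6*D = 7*D)
F = 301 (F = (-33 + 3*4) + 7*46 = (-33 + 12) + 322 = -21 + 322 = 301)
F*(1/4 + 1/6) = 301*(1/4 + 1/6) = 301*(5/12) = 1505/12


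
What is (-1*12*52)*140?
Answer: -87360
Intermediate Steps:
(-1*12*52)*140 = -12*52*140 = -624*140 = -87360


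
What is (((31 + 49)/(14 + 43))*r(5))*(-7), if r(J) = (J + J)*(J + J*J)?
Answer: -56000/19 ≈ -2947.4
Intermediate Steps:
r(J) = 2*J*(J + J**2) (r(J) = (2*J)*(J + J**2) = 2*J*(J + J**2))
(((31 + 49)/(14 + 43))*r(5))*(-7) = (((31 + 49)/(14 + 43))*(2*5**2*(1 + 5)))*(-7) = ((80/57)*(2*25*6))*(-7) = ((80*(1/57))*300)*(-7) = ((80/57)*300)*(-7) = (8000/19)*(-7) = -56000/19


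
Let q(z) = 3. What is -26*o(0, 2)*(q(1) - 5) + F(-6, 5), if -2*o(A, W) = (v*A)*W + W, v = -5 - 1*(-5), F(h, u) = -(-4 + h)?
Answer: -42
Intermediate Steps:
F(h, u) = 4 - h
v = 0 (v = -5 + 5 = 0)
o(A, W) = -W/2 (o(A, W) = -((0*A)*W + W)/2 = -(0*W + W)/2 = -(0 + W)/2 = -W/2)
-26*o(0, 2)*(q(1) - 5) + F(-6, 5) = -26*(-½*2)*(3 - 5) + (4 - 1*(-6)) = -(-26)*(-2) + (4 + 6) = -26*2 + 10 = -52 + 10 = -42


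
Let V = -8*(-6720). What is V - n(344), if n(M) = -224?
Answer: 53984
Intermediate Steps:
V = 53760
V - n(344) = 53760 - 1*(-224) = 53760 + 224 = 53984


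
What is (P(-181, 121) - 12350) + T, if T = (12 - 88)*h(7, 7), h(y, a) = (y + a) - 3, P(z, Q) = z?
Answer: -13367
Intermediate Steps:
h(y, a) = -3 + a + y (h(y, a) = (a + y) - 3 = -3 + a + y)
T = -836 (T = (12 - 88)*(-3 + 7 + 7) = -76*11 = -836)
(P(-181, 121) - 12350) + T = (-181 - 12350) - 836 = -12531 - 836 = -13367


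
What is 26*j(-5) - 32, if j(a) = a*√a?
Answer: -32 - 130*I*√5 ≈ -32.0 - 290.69*I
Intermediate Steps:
j(a) = a^(3/2)
26*j(-5) - 32 = 26*(-5)^(3/2) - 32 = 26*(-5*I*√5) - 32 = -130*I*√5 - 32 = -32 - 130*I*√5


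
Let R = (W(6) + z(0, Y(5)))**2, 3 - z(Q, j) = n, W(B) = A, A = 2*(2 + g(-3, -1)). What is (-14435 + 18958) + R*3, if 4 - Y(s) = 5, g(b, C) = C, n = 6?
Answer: 4526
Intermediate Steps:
A = 2 (A = 2*(2 - 1) = 2*1 = 2)
Y(s) = -1 (Y(s) = 4 - 1*5 = 4 - 5 = -1)
W(B) = 2
z(Q, j) = -3 (z(Q, j) = 3 - 1*6 = 3 - 6 = -3)
R = 1 (R = (2 - 3)**2 = (-1)**2 = 1)
(-14435 + 18958) + R*3 = (-14435 + 18958) + 1*3 = 4523 + 3 = 4526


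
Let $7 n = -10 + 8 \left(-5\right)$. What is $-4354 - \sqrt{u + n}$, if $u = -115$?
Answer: $-4354 - \frac{3 i \sqrt{665}}{7} \approx -4354.0 - 11.052 i$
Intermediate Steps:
$n = - \frac{50}{7}$ ($n = \frac{-10 + 8 \left(-5\right)}{7} = \frac{-10 - 40}{7} = \frac{1}{7} \left(-50\right) = - \frac{50}{7} \approx -7.1429$)
$-4354 - \sqrt{u + n} = -4354 - \sqrt{-115 - \frac{50}{7}} = -4354 - \sqrt{- \frac{855}{7}} = -4354 - \frac{3 i \sqrt{665}}{7}$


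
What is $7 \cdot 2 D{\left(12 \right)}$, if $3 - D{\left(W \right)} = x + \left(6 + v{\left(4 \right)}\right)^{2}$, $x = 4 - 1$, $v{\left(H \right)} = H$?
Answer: $-1400$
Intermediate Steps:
$x = 3$
$D{\left(W \right)} = -100$ ($D{\left(W \right)} = 3 - \left(3 + \left(6 + 4\right)^{2}\right) = 3 - \left(3 + 10^{2}\right) = 3 - \left(3 + 100\right) = 3 - 103 = -100$)
$7 \cdot 2 D{\left(12 \right)} = 7 \cdot 2 \left(-100\right) = 14 \left(-100\right) = -1400$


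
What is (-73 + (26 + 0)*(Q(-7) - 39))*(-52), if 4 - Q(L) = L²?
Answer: 117364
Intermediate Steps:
Q(L) = 4 - L²
(-73 + (26 + 0)*(Q(-7) - 39))*(-52) = (-73 + (26 + 0)*((4 - 1*(-7)²) - 39))*(-52) = (-73 + 26*((4 - 1*49) - 39))*(-52) = (-73 + 26*((4 - 49) - 39))*(-52) = (-73 + 26*(-45 - 39))*(-52) = (-73 + 26*(-84))*(-52) = (-73 - 2184)*(-52) = -2257*(-52) = 117364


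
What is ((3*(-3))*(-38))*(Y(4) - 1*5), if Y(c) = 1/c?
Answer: -3249/2 ≈ -1624.5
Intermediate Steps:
((3*(-3))*(-38))*(Y(4) - 1*5) = ((3*(-3))*(-38))*(1/4 - 1*5) = (-9*(-38))*(¼ - 5) = 342*(-19/4) = -3249/2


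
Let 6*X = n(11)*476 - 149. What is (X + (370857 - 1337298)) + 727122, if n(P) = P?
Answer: -1430827/6 ≈ -2.3847e+5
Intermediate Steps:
X = 5087/6 (X = (11*476 - 149)/6 = (5236 - 149)/6 = (⅙)*5087 = 5087/6 ≈ 847.83)
(X + (370857 - 1337298)) + 727122 = (5087/6 + (370857 - 1337298)) + 727122 = (5087/6 - 966441) + 727122 = -5793559/6 + 727122 = -1430827/6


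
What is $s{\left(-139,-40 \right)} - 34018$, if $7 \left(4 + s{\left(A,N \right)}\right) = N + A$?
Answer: $- \frac{238333}{7} \approx -34048.0$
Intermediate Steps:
$s{\left(A,N \right)} = -4 + \frac{A}{7} + \frac{N}{7}$ ($s{\left(A,N \right)} = -4 + \frac{N + A}{7} = -4 + \frac{A + N}{7} = -4 + \left(\frac{A}{7} + \frac{N}{7}\right) = -4 + \frac{A}{7} + \frac{N}{7}$)
$s{\left(-139,-40 \right)} - 34018 = \left(-4 + \frac{1}{7} \left(-139\right) + \frac{1}{7} \left(-40\right)\right) - 34018 = \left(-4 - \frac{139}{7} - \frac{40}{7}\right) - 34018 = - \frac{207}{7} - 34018 = - \frac{238333}{7}$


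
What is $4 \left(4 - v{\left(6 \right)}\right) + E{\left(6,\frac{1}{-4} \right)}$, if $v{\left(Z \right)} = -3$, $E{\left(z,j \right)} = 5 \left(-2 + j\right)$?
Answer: $\frac{67}{4} \approx 16.75$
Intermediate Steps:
$E{\left(z,j \right)} = -10 + 5 j$
$4 \left(4 - v{\left(6 \right)}\right) + E{\left(6,\frac{1}{-4} \right)} = 4 \left(4 - -3\right) - \left(10 - \frac{5}{-4}\right) = 4 \left(4 + 3\right) + \left(-10 + 5 \left(- \frac{1}{4}\right)\right) = 4 \cdot 7 - \frac{45}{4} = 28 - \frac{45}{4} = \frac{67}{4}$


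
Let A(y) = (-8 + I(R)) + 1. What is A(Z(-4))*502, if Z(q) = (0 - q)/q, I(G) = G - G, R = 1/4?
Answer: -3514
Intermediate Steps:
R = ¼ ≈ 0.25000
I(G) = 0
Z(q) = -1 (Z(q) = (-q)/q = -1)
A(y) = -7 (A(y) = (-8 + 0) + 1 = -8 + 1 = -7)
A(Z(-4))*502 = -7*502 = -3514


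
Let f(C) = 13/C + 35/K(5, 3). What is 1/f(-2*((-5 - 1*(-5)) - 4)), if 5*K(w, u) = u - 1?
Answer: 8/713 ≈ 0.011220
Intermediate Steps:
K(w, u) = -⅕ + u/5 (K(w, u) = (u - 1)/5 = (-1 + u)/5 = -⅕ + u/5)
f(C) = 175/2 + 13/C (f(C) = 13/C + 35/(-⅕ + (⅕)*3) = 13/C + 35/(-⅕ + ⅗) = 13/C + 35/(⅖) = 13/C + 35*(5/2) = 13/C + 175/2 = 175/2 + 13/C)
1/f(-2*((-5 - 1*(-5)) - 4)) = 1/(175/2 + 13/((-2*((-5 - 1*(-5)) - 4)))) = 1/(175/2 + 13/((-2*((-5 + 5) - 4)))) = 1/(175/2 + 13/((-2*(0 - 4)))) = 1/(175/2 + 13/((-2*(-4)))) = 1/(175/2 + 13/8) = 1/(713/8) = 8/713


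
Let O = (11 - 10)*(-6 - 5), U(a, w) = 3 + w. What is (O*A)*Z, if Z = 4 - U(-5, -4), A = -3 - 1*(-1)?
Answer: 110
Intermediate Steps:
A = -2 (A = -3 + 1 = -2)
O = -11 (O = 1*(-11) = -11)
Z = 5 (Z = 4 - (3 - 4) = 4 - 1*(-1) = 4 + 1 = 5)
(O*A)*Z = -11*(-2)*5 = 22*5 = 110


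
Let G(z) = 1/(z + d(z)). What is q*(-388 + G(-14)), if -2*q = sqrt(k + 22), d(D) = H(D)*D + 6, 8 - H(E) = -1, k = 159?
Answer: 51993*sqrt(181)/268 ≈ 2610.1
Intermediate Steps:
H(E) = 9 (H(E) = 8 - 1*(-1) = 8 + 1 = 9)
d(D) = 6 + 9*D (d(D) = 9*D + 6 = 6 + 9*D)
G(z) = 1/(6 + 10*z) (G(z) = 1/(z + (6 + 9*z)) = 1/(6 + 10*z))
q = -sqrt(181)/2 (q = -sqrt(159 + 22)/2 = -sqrt(181)/2 ≈ -6.7268)
q*(-388 + G(-14)) = (-sqrt(181)/2)*(-388 + 1/(2*(3 + 5*(-14)))) = (-sqrt(181)/2)*(-388 + 1/(2*(3 - 70))) = (-sqrt(181)/2)*(-388 + (1/2)/(-67)) = (-sqrt(181)/2)*(-388 + (1/2)*(-1/67)) = (-sqrt(181)/2)*(-388 - 1/134) = -sqrt(181)/2*(-51993/134) = 51993*sqrt(181)/268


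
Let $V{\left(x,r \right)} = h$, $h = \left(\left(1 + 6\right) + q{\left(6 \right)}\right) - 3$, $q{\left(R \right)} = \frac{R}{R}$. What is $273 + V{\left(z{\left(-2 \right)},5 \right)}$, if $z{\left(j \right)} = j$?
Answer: $278$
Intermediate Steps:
$q{\left(R \right)} = 1$
$h = 5$ ($h = \left(\left(1 + 6\right) + 1\right) - 3 = \left(7 + 1\right) - 3 = 8 - 3 = 5$)
$V{\left(x,r \right)} = 5$
$273 + V{\left(z{\left(-2 \right)},5 \right)} = 273 + 5 = 278$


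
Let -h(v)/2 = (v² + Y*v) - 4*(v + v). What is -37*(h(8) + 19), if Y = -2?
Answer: -1887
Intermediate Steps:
h(v) = -2*v² + 20*v (h(v) = -2*((v² - 2*v) - 4*(v + v)) = -2*((v² - 2*v) - 8*v) = -2*(v² - 10*v) = -2*v² + 20*v)
-37*(h(8) + 19) = -37*(2*8*(10 - 1*8) + 19) = -37*(2*8*(10 - 8) + 19) = -37*(2*8*2 + 19) = -37*(32 + 19) = -37*51 = -1887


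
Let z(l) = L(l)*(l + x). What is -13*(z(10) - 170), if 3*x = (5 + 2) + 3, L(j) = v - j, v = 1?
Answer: 3770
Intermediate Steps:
L(j) = 1 - j
x = 10/3 (x = ((5 + 2) + 3)/3 = (7 + 3)/3 = (1/3)*10 = 10/3 ≈ 3.3333)
z(l) = (1 - l)*(10/3 + l) (z(l) = (1 - l)*(l + 10/3) = (1 - l)*(10/3 + l))
-13*(z(10) - 170) = -13*(-(-1 + 10)*(10 + 3*10)/3 - 170) = -13*(-1/3*9*(10 + 30) - 170) = -13*(-1/3*9*40 - 170) = -13*(-120 - 170) = -13*(-290) = 3770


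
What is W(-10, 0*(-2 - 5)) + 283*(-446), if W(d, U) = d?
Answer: -126228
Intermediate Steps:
W(-10, 0*(-2 - 5)) + 283*(-446) = -10 + 283*(-446) = -10 - 126218 = -126228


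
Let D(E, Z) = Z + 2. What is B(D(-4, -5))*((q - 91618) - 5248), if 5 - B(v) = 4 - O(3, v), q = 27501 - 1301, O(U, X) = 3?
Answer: -282664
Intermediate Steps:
D(E, Z) = 2 + Z
q = 26200
B(v) = 4 (B(v) = 5 - (4 - 1*3) = 5 - (4 - 3) = 5 - 1*1 = 5 - 1 = 4)
B(D(-4, -5))*((q - 91618) - 5248) = 4*((26200 - 91618) - 5248) = 4*(-65418 - 5248) = 4*(-70666) = -282664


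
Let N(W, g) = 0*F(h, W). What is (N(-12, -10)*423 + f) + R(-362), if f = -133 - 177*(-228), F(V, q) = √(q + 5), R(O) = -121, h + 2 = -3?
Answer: 40102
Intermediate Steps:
h = -5 (h = -2 - 3 = -5)
F(V, q) = √(5 + q)
N(W, g) = 0 (N(W, g) = 0*√(5 + W) = 0)
f = 40223 (f = -133 + 40356 = 40223)
(N(-12, -10)*423 + f) + R(-362) = (0*423 + 40223) - 121 = (0 + 40223) - 121 = 40223 - 121 = 40102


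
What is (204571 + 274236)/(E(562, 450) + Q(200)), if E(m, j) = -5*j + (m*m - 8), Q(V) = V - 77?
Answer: 478807/313709 ≈ 1.5263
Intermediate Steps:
Q(V) = -77 + V
E(m, j) = -8 + m² - 5*j (E(m, j) = -5*j + (m² - 8) = -5*j + (-8 + m²) = -8 + m² - 5*j)
(204571 + 274236)/(E(562, 450) + Q(200)) = (204571 + 274236)/((-8 + 562² - 5*450) + (-77 + 200)) = 478807/((-8 + 315844 - 2250) + 123) = 478807/(313586 + 123) = 478807/313709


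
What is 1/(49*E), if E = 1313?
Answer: 1/64337 ≈ 1.5543e-5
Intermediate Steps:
1/(49*E) = 1/(49*1313) = 1/64337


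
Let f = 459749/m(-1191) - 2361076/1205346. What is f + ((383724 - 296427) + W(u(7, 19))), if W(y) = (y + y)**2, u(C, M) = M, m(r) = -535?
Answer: 28335055613848/322430055 ≈ 87880.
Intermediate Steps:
W(y) = 4*y**2 (W(y) = (2*y)**2 = 4*y**2)
f = -277709896907/322430055 (f = 459749/(-535) - 2361076/1205346 = 459749*(-1/535) - 2361076*1/1205346 = -459749/535 - 1180538/602673 = -277709896907/322430055 ≈ -861.30)
f + ((383724 - 296427) + W(u(7, 19))) = -277709896907/322430055 + ((383724 - 296427) + 4*19**2) = -277709896907/322430055 + (87297 + 4*361) = -277709896907/322430055 + (87297 + 1444) = -277709896907/322430055 + 88741 = 28335055613848/322430055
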